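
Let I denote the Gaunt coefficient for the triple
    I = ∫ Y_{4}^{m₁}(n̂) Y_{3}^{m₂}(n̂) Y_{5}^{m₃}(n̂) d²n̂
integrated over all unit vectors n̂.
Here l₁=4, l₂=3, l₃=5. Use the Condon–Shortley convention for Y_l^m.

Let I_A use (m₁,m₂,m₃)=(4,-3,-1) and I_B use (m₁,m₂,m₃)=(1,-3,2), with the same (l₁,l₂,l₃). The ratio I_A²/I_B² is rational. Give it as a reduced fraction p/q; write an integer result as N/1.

Shared (l₁,l₂,l₃)=(4,3,5): N and (l;000)² cancel in I_A²/I_B².
A: Δ = 2!·6!·4!/13! = 1/180180; Racah Σ t=0..0: t=0:+1/34560 = 1/34560; ⇒ 3j(4 3 5; 4 -3 -1)² = 1/429, sgn +1
B: Δ = 2!·6!·4!/13! = 1/180180; Racah Σ t=0..0: t=0:+1/1728 = 1/1728; ⇒ 3j(4 3 5; 1 -3 2)² = 25/858, sgn -1
I_A²/I_B² = (1/429)/(25/858) = 2/25

2/25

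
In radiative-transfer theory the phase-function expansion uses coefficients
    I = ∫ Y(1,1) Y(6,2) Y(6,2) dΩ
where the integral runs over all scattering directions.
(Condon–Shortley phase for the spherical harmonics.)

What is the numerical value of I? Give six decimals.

0.000000

m-sum = 1 + 2 + 2 = 5 ≠ 0 ⇒ I = 0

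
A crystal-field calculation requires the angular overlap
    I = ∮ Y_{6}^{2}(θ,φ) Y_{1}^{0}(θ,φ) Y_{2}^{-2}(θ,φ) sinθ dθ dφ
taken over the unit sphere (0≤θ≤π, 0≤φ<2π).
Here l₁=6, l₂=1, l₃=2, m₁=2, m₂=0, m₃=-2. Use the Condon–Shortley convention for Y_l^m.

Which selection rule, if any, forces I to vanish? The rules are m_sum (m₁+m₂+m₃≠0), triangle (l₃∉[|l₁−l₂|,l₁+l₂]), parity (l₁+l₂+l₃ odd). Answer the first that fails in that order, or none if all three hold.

triangle

azimuthal sum: 2 + 0 − 2 = 0  ✓
5 ≤ 2 ≤ 7 (triangle on l)  ✗
L = 6 + 1 + 2 = 9 (odd)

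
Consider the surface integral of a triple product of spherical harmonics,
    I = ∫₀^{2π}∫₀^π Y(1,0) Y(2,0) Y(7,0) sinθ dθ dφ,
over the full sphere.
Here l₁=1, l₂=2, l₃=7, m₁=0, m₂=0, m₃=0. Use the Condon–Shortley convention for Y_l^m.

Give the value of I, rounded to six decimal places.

0.000000

|1−2|≤7≤1+2 violated ⇒ I = 0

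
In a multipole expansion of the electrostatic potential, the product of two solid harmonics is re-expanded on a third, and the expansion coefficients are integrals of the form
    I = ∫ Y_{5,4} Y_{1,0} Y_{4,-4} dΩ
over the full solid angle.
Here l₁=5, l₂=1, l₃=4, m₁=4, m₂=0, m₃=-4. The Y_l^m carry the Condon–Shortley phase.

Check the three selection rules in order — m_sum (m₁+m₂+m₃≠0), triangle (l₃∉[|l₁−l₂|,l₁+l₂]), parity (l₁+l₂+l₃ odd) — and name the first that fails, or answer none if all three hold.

Σmᵢ = 0  ✓
l₃∈[|l₁−l₂|,l₁+l₂]=[4,6], have l₃=4  ✓
Σlᵢ = 10 ⇒ even  ✓

none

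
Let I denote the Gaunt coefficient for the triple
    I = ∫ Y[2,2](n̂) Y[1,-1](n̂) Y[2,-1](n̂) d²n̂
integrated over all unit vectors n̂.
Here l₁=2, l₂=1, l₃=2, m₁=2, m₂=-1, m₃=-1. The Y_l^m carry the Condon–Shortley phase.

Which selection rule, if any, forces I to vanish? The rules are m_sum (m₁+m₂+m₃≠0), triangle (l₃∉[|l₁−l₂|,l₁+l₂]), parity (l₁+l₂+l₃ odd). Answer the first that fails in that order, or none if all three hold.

parity

azimuthal sum: 2 − 1 − 1 = 0  ✓
1 ≤ 2 ≤ 3 (triangle on l)  ✓
L = 2 + 1 + 2 = 5 (odd)  ✗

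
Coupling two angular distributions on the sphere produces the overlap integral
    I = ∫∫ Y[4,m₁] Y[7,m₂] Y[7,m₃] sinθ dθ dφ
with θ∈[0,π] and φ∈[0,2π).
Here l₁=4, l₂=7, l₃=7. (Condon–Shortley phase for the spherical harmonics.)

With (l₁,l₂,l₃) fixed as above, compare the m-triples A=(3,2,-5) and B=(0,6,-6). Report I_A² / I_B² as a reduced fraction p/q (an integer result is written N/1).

85750/16731

Shared (l₁,l₂,l₃)=(4,7,7): N and (l;000)² cancel in I_A²/I_B².
A: Δ = 4!·4!·10!/19! = 1/58198140; Racah Σ t=0..1: t=0:+1/52254720 t=1:−1/11612160 = -1/14929920; ⇒ 3j(4 7 7; 3 2 -5)² = 1225/75582, sgn -1
B: Δ = 4!·4!·10!/19! = 1/58198140; Racah Σ t=3..4: t=3:−1/130636800 t=4:+1/209018880 = -1/348364800; ⇒ 3j(4 7 7; 0 6 -6)² = 143/45220, sgn +1
I_A²/I_B² = (1225/75582)/(143/45220) = 85750/16731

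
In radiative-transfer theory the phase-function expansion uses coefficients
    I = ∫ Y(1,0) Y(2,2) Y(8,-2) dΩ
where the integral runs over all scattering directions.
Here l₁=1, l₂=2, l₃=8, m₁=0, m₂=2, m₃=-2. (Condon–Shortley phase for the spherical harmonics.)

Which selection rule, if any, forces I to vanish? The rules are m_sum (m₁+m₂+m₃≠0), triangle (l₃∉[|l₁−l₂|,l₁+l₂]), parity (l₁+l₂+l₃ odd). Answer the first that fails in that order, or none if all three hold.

Σmᵢ = 0  ✓
l₃∈[|l₁−l₂|,l₁+l₂]=[1,3], have l₃=8  ✗
Σlᵢ = 11 ⇒ odd

triangle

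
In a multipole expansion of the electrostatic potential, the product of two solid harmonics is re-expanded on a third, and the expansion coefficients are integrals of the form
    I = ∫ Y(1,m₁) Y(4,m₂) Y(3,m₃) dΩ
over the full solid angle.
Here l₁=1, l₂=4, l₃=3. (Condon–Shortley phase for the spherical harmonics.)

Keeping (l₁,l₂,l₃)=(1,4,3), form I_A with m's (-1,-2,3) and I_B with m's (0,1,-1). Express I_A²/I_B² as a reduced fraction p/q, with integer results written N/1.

l's match ⇒ only the (l;m) 3-j factors differ between A and B.
A: triangle coeff Δ(1,4,3) = 1/252; Σ_t [2,2]: t=2:+1/1440 = 1/1440; (3j)²=1/252 [(1 4 3; -1 -2 3)], sign=+1
B: triangle coeff Δ(1,4,3) = 1/252; Σ_t [1,1]: t=1:−1/48 = -1/48; (3j)²=5/84 [(1 4 3; 0 1 -1)], sign=-1
I_A²/I_B² = (1/252)/(5/84) = 1/15

1/15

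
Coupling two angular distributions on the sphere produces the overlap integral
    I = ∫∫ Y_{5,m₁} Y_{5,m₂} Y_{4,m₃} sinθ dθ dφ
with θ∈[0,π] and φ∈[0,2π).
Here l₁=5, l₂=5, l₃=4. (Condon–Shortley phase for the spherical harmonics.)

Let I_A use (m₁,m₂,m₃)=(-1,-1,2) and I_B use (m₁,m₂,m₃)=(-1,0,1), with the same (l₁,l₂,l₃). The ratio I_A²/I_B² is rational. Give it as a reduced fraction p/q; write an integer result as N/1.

20/3

Same 5,5,4: normalisation and zero-m 3j drop out of the ratio.
A: Δ: 6! 4! 4! / 15! → 1/3153150; sum: t=2:+1/4608 t=3:−1/1296 t=4:+1/4608 = -7/20736; 3j²(5 5 4; -1 -1 2) = Δ·Π!·Σ² = 20/1287  (sign -1)
B: Δ: 6! 4! 4! / 15! → 1/3153150; sum: t=2:+1/6912 t=3:−1/864 t=4:+1/1152 t=5:−1/17280 = -7/34560; 3j²(5 5 4; -1 0 1) = Δ·Π!·Σ² = 1/429  (sign +1)
I_A²/I_B² = (20/1287)/(1/429) = 20/3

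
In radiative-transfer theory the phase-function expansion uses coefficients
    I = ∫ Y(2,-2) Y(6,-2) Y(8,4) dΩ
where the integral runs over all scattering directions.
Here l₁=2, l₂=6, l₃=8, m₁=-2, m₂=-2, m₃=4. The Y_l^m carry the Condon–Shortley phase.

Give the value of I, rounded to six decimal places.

Rules hold: Σm=0, L=16 even, 4≤8≤8.
N = 5·13·17 = 1105
Δ = 0!·4!·12!/17! = 1/30940
Racah Σ t=0..0: t=0:+1/2073600 = 1/2073600
⇒ 3j(2 6 8; 0 0 0)² = 28/1105, sgn +1
Racah Σ t=0..0: t=0:+1/23224320 = 1/23224320
⇒ 3j(2 6 8; -2 -2 4)² = 99/6188, sgn +1
4πI² = N·(3j₀)²·(3jₘ)² = 99/221
I = +1·√(0.447964/4π) = 0.18880632

0.188806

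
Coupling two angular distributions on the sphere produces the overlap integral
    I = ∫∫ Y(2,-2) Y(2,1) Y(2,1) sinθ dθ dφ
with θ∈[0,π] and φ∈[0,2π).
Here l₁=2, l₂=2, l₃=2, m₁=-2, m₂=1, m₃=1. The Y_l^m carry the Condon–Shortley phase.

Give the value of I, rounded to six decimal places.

0.220728

Checks pass: Σm=0; 6 even; l₃=2∈[0,4].
(2·2+1)(2·2+1)(2·2+1) = 125
Δ: 2! 2! 2! / 7! → 1/630
sum: t=0:+1/8 t=1:−1/1 t=2:+1/8 = -3/4
3j²(2 2 2; 0 0 0) = Δ·Π!·Σ² = 2/35  (sign -1)
sum: t=2:+1/4 = 1/4
3j²(2 2 2; -2 1 1) = Δ·Π!·Σ² = 3/35  (sign -1)
combine: 4πI² = 125·2/35·3/35 = 30/49
take √, sign +1: I = 0.22072812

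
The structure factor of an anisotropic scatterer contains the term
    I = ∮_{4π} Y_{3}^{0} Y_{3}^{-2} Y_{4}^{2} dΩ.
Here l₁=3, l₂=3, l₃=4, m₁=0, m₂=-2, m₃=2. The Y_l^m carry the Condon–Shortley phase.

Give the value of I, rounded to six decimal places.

-0.044418

m-sum 0 ✓  L=10 even ✓  0≤4≤6 ✓
Π(2lᵢ+1) = 7×7×9 = 441
triangle coeff Δ(3,3,4) = 1/34650
Σ_t [0,2]: t=0:+1/72 t=1:−1/16 t=2:+1/72 = -5/144
(3j)²=2/77 [(3 3 4; 0 0 0)], sign=-1
Σ_t [0,1]: t=0:+1/72 t=1:−1/96 = 1/288
(3j)²=1/462 [(3 3 4; 0 -2 2)], sign=+1
⇒ 4πI² = 3/121
I = (-1)√(3/121/(4π)) = -0.04441841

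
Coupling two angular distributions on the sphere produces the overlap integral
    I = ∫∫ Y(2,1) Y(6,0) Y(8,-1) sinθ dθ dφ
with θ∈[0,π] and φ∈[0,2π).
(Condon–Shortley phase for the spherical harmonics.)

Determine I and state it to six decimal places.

Checks pass: Σm=0; 16 even; l₃=8∈[4,8].
(2·2+1)(2·6+1)(2·8+1) = 1105
Δ: 0! 4! 12! / 17! → 1/30940
sum: t=0:+1/2073600 = 1/2073600
3j²(2 6 8; 0 0 0) = Δ·Π!·Σ² = 28/1105  (sign +1)
sum: t=0:+1/3110400 = 1/3110400
3j²(2 6 8; 1 0 -1) = Δ·Π!·Σ² = 21/1105  (sign -1)
combine: 4πI² = 1105·28/1105·21/1105 = 588/1105
take √, sign -1: I = -0.20577973

-0.205780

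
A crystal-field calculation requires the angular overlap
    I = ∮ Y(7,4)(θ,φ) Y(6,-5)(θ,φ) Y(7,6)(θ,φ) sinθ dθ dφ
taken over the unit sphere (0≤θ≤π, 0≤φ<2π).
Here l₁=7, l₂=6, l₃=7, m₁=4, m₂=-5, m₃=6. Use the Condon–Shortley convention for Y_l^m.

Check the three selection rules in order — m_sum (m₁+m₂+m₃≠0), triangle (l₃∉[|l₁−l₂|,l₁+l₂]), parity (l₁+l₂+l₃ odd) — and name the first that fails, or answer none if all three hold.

Σmᵢ = 5  ✗
l₃∈[|l₁−l₂|,l₁+l₂]=[1,13], have l₃=7
Σlᵢ = 20 ⇒ even

m_sum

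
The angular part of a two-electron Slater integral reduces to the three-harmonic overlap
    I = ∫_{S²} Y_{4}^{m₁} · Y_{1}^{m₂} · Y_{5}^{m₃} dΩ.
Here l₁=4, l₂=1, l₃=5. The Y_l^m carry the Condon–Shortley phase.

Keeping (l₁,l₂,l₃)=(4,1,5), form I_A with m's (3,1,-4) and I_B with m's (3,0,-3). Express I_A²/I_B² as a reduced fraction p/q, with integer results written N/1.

Shared (l₁,l₂,l₃)=(4,1,5): N and (l;000)² cancel in I_A²/I_B².
A: Δ = 0!·8!·2!/11! = 1/495; Racah Σ t=0..0: t=0:+1/10080 = 1/10080; ⇒ 3j(4 1 5; 3 1 -4)² = 4/55, sgn -1
B: Δ = 0!·8!·2!/11! = 1/495; Racah Σ t=0..0: t=0:+1/5040 = 1/5040; ⇒ 3j(4 1 5; 3 0 -3)² = 16/495, sgn +1
I_A²/I_B² = (4/55)/(16/495) = 9/4

9/4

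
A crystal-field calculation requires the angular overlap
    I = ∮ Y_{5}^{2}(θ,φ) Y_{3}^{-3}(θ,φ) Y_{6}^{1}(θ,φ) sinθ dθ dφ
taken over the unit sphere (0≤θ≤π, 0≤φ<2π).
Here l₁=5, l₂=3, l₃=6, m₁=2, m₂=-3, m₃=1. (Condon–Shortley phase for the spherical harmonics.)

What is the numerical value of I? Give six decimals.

m-sum 0 ✓  L=14 even ✓  2≤6≤8 ✓
Π(2lᵢ+1) = 11×7×13 = 1001
triangle coeff Δ(5,3,6) = 1/675675
Σ_t [0,2]: t=0:+1/8640 t=1:−1/2304 t=2:+1/8640 = -7/34560
(3j)²=7/429 [(5 3 6; 0 0 0)], sign=-1
Σ_t [0,0]: t=0:+1/34560 = 1/34560
(3j)²=7/429 [(5 3 6; 2 -3 1)], sign=-1
⇒ 4πI² = 343/1287
I = (+1)√(343/1287/(4π)) = 0.14563067

0.145631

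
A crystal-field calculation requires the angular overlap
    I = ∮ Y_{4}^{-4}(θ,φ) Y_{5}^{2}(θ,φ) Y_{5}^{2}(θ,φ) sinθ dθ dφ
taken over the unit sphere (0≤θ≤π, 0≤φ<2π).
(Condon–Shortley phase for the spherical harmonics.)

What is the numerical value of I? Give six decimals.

0.181552

m-sum 0 ✓  L=14 even ✓  1≤5≤9 ✓
Π(2lᵢ+1) = 9×11×11 = 1089
triangle coeff Δ(4,5,5) = 1/3153150
Σ_t [0,4]: t=0:+1/69120 t=1:−1/1728 t=2:+1/576 t=3:−1/1728 t=4:+1/69120 = 7/11520
(3j)²=2/143 [(4 5 5; 0 0 0)], sign=-1
Σ_t [4,4]: t=4:+1/20736 = 1/20736
(3j)²=35/1287 [(4 5 5; -4 2 2)], sign=-1
⇒ 4πI² = 70/169
I = (+1)√(70/169/(4π)) = 0.18155187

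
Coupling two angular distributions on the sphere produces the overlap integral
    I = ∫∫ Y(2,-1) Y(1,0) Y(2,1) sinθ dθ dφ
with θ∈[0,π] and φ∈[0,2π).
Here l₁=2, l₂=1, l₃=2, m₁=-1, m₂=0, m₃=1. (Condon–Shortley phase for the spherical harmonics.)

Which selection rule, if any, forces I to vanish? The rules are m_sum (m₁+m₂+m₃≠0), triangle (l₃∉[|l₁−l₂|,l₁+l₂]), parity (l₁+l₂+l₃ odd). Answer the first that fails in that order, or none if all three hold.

Σmᵢ = 0  ✓
l₃∈[|l₁−l₂|,l₁+l₂]=[1,3], have l₃=2  ✓
Σlᵢ = 5 ⇒ odd  ✗

parity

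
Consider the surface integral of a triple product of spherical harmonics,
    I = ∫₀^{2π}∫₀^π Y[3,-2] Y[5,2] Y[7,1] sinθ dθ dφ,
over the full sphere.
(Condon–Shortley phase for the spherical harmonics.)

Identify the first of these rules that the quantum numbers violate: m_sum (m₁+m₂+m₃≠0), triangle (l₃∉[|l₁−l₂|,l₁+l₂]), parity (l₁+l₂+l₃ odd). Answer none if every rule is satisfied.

m₁+m₂+m₃ = -2 + 2 + 1 = 1  ✗
triangle: |3−5|=2 ≤ l₃=7 ≤ 3+5=8
parity: l₁+l₂+l₃ = 15 is odd

m_sum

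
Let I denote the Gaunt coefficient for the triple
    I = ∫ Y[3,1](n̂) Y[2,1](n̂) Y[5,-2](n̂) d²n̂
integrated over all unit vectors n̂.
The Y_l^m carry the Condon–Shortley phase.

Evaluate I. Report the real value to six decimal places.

Rules hold: Σm=0, L=10 even, 1≤5≤5.
N = 7·5·11 = 385
Δ = 0!·6!·4!/11! = 1/2310
Racah Σ t=0..0: t=0:+1/144 = 1/144
⇒ 3j(3 2 5; 0 0 0)² = 10/231, sgn -1
Racah Σ t=0..0: t=0:+1/288 = 1/288
⇒ 3j(3 2 5; 1 1 -2)² = 1/22, sgn -1
4πI² = N·(3j₀)²·(3jₘ)² = 25/33
I = +1·√(0.757576/4π) = 0.24553200

0.245532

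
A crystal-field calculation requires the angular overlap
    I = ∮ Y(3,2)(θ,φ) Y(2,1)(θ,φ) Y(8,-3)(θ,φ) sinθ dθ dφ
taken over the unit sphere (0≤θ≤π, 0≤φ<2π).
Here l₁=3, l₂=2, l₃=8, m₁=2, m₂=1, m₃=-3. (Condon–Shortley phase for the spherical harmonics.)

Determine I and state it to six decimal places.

triangle: need 1≤l₃≤5, have 8; I=0

0.000000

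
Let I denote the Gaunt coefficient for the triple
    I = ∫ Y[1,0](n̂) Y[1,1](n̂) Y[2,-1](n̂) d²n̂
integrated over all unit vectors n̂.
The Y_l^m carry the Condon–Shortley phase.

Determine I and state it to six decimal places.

-0.218510

Checks pass: Σm=0; 4 even; l₃=2∈[0,2].
(2·1+1)(2·1+1)(2·2+1) = 45
Δ: 0! 2! 2! / 5! → 1/30
sum: t=0:+1/1 = 1/1
3j²(1 1 2; 0 0 0) = Δ·Π!·Σ² = 2/15  (sign +1)
sum: t=0:+1/2 = 1/2
3j²(1 1 2; 0 1 -1) = Δ·Π!·Σ² = 1/10  (sign -1)
combine: 4πI² = 45·2/15·1/10 = 3/5
take √, sign -1: I = -0.21850969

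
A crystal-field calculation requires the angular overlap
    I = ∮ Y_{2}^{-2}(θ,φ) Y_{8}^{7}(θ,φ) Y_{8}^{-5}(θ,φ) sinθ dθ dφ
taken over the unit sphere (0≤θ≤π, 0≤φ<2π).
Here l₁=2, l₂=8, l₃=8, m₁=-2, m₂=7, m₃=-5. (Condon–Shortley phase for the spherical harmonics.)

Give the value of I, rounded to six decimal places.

m-sum 0 ✓  L=18 even ✓  6≤8≤10 ✓
Π(2lᵢ+1) = 5×17×17 = 1445
triangle coeff Δ(2,8,8) = 1/348840
Σ_t [0,2]: t=0:+1/116121600 t=1:−1/25401600 t=2:+1/116121600 = -1/45158400
(3j)²=24/1615 [(2 8 8; 0 0 0)], sign=-1
Σ_t [2,2]: t=2:+1/24908083200 = 1/24908083200
(3j)²=7/1292 [(2 8 8; -2 7 -5)], sign=-1
⇒ 4πI² = 42/361
I = (+1)√(42/361/(4π)) = 0.09622017

0.096220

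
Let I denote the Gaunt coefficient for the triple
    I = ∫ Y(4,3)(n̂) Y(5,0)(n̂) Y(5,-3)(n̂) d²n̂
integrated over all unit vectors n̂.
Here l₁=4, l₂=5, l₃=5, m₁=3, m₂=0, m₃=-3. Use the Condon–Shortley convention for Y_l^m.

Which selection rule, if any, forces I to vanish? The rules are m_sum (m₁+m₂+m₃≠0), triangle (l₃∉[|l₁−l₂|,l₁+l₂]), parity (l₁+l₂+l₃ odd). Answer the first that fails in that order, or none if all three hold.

Σmᵢ = 0  ✓
l₃∈[|l₁−l₂|,l₁+l₂]=[1,9], have l₃=5  ✓
Σlᵢ = 14 ⇒ even  ✓

none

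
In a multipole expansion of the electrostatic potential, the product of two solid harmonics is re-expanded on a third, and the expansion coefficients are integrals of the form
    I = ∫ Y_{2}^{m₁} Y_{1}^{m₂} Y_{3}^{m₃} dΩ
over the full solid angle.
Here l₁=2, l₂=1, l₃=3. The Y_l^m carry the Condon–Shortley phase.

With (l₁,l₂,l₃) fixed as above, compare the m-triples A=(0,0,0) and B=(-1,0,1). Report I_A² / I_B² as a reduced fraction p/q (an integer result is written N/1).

l's match ⇒ only the (l;m) 3-j factors differ between A and B.
A: triangle coeff Δ(2,1,3) = 1/105; Σ_t [0,0]: t=0:+1/4 = 1/4; (3j)²=3/35 [(2 1 3; 0 0 0)], sign=-1
B: triangle coeff Δ(2,1,3) = 1/105; Σ_t [0,0]: t=0:+1/6 = 1/6; (3j)²=8/105 [(2 1 3; -1 0 1)], sign=+1
I_A²/I_B² = (3/35)/(8/105) = 9/8

9/8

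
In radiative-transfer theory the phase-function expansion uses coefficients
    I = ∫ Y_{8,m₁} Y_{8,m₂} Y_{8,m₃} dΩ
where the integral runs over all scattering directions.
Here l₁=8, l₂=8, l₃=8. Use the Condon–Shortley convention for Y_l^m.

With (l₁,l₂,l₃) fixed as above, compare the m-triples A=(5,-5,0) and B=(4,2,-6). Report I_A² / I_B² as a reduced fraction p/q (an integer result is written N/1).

Same 8,8,8: normalisation and zero-m 3j drop out of the ratio.
A: Δ: 8! 8! 8! / 25! → 1/236637794250; sum: t=0:+1/20901888000 t=1:−1/10450944000 t=2:+1/36578304000 t=3:−1/1170505728000 = -1/46820229120; 3j²(8 8 8; 5 -5 0) = Δ·Π!·Σ² = 65/14858  (sign -1)
B: Δ: 8! 8! 8! / 25! → 1/236637794250; sum: t=2:+1/83607552000 t=3:−1/18289152000 t=4:+1/33443020800 = -1/78033715200; 3j²(8 8 8; 4 2 -6) = Δ·Π!·Σ² = 27/7429  (sign -1)
I_A²/I_B² = (65/14858)/(27/7429) = 65/54

65/54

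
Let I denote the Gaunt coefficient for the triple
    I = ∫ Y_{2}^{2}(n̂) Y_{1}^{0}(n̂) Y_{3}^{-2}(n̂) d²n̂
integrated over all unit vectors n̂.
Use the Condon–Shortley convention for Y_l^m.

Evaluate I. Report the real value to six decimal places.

Checks pass: Σm=0; 6 even; l₃=3∈[1,3].
(2·2+1)(2·1+1)(2·3+1) = 105
Δ: 0! 4! 2! / 7! → 1/105
sum: t=0:+1/4 = 1/4
3j²(2 1 3; 0 0 0) = Δ·Π!·Σ² = 3/35  (sign -1)
sum: t=0:+1/24 = 1/24
3j²(2 1 3; 2 0 -2) = Δ·Π!·Σ² = 1/21  (sign -1)
combine: 4πI² = 105·3/35·1/21 = 3/7
take √, sign +1: I = 0.18467439

0.184674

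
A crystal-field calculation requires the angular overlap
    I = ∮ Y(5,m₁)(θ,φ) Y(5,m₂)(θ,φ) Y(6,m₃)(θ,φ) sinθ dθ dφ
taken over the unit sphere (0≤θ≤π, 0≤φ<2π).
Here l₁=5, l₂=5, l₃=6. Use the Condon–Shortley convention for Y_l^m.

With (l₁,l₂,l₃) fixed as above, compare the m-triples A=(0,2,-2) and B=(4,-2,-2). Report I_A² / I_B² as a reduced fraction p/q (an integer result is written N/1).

l's match ⇒ only the (l;m) 3-j factors differ between A and B.
A: triangle coeff Δ(5,5,6) = 1/28588560; Σ_t [1,4]: t=1:−1/207360 t=2:+1/17280 t=3:−1/13824 t=4:+1/103680 = -1/103680; (3j)²=10/7293 [(5 5 6; 0 2 -2)], sign=-1
B: triangle coeff Δ(5,5,6) = 1/28588560; Σ_t [0,1]: t=0:+1/103680 t=1:−1/207360 = 1/207360; (3j)²=21/2431 [(5 5 6; 4 -2 -2)], sign=+1
I_A²/I_B² = (10/7293)/(21/2431) = 10/63

10/63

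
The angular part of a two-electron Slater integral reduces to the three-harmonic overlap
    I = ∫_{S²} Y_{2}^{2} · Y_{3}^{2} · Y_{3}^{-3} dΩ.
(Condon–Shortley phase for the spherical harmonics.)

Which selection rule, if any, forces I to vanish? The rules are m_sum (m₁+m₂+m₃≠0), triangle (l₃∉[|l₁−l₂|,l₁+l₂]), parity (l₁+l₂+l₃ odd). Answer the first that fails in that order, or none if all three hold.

azimuthal sum: 2 + 2 − 3 = 1  ✗
1 ≤ 3 ≤ 5 (triangle on l)
L = 2 + 3 + 3 = 8 (even)

m_sum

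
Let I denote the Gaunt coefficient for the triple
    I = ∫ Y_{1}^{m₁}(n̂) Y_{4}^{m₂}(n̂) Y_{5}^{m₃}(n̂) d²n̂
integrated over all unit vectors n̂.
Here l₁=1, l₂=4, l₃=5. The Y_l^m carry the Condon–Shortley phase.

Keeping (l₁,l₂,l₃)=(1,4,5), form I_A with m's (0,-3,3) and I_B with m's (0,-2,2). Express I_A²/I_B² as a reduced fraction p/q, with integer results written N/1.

16/21

Same 1,4,5: normalisation and zero-m 3j drop out of the ratio.
A: Δ: 0! 2! 8! / 11! → 1/495; sum: t=0:+1/5040 = 1/5040; 3j²(1 4 5; 0 -3 3) = Δ·Π!·Σ² = 16/495  (sign +1)
B: Δ: 0! 2! 8! / 11! → 1/495; sum: t=0:+1/1440 = 1/1440; 3j²(1 4 5; 0 -2 2) = Δ·Π!·Σ² = 7/165  (sign -1)
I_A²/I_B² = (16/495)/(7/165) = 16/21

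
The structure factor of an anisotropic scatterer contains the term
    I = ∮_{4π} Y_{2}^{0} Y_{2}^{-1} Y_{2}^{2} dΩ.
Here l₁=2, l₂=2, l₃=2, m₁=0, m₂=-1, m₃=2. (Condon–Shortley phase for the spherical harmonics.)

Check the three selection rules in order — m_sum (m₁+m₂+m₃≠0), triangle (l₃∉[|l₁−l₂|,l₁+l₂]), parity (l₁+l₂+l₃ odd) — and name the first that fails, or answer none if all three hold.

m_sum

m₁+m₂+m₃ = 0 − 1 + 2 = 1  ✗
triangle: |2−2|=0 ≤ l₃=2 ≤ 2+2=4
parity: l₁+l₂+l₃ = 6 is even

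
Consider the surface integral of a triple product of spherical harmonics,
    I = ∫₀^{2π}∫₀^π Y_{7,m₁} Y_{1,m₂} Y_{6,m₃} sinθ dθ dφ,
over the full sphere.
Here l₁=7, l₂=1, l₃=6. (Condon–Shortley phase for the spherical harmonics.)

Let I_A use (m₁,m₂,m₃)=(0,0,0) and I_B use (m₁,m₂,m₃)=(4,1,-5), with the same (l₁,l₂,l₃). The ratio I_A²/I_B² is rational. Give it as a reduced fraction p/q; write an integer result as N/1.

49/3

Same 7,1,6: normalisation and zero-m 3j drop out of the ratio.
A: Δ: 2! 12! 0! / 15! → 1/1365; sum: t=1:−1/518400 = -1/518400; 3j²(7 1 6; 0 0 0) = Δ·Π!·Σ² = 7/195  (sign -1)
B: Δ: 2! 12! 0! / 15! → 1/1365; sum: t=2:+1/79833600 = 1/79833600; 3j²(7 1 6; 4 1 -5) = Δ·Π!·Σ² = 1/455  (sign -1)
I_A²/I_B² = (7/195)/(1/455) = 49/3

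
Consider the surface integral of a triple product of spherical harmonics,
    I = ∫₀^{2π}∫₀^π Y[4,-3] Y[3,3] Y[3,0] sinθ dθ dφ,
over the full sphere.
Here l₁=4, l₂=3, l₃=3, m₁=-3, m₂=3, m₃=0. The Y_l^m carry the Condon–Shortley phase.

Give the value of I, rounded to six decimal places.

Rules hold: Σm=0, L=10 even, 1≤3≤7.
N = 9·7·7 = 441
Δ = 4!·4!·2!/11! = 1/34650
Racah Σ t=1..3: t=1:−1/72 t=2:+1/16 t=3:−1/72 = 5/144
⇒ 3j(4 3 3; 0 0 0)² = 2/77, sgn -1
Racah Σ t=4..4: t=4:+1/288 = 1/288
⇒ 3j(4 3 3; -3 3 0)² = 1/22, sgn -1
4πI² = N·(3j₀)²·(3jₘ)² = 63/121
I = +1·√(0.520661/4π) = 0.20355073

0.203551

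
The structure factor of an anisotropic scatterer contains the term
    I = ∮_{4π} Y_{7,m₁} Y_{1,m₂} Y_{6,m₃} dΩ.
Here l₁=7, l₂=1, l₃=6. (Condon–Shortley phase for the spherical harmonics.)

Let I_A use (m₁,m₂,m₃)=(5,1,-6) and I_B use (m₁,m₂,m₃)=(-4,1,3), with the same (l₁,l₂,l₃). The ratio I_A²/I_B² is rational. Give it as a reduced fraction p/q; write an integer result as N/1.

1/55

l's match ⇒ only the (l;m) 3-j factors differ between A and B.
A: triangle coeff Δ(7,1,6) = 1/1365; Σ_t [2,2]: t=2:+1/958003200 = 1/958003200; (3j)²=1/1365 [(7 1 6; 5 1 -6)], sign=+1
B: triangle coeff Δ(7,1,6) = 1/1365; Σ_t [2,2]: t=2:+1/4354560 = 1/4354560; (3j)²=11/273 [(7 1 6; -4 1 3)], sign=-1
I_A²/I_B² = (1/1365)/(11/273) = 1/55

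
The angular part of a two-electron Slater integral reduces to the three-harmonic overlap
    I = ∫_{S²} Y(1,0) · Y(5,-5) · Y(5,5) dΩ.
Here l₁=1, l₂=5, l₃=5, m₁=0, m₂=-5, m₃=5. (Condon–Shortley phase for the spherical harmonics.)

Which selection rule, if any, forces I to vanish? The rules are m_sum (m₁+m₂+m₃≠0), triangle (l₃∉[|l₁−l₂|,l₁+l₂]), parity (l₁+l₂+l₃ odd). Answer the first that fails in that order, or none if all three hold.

parity

azimuthal sum: 0 − 5 + 5 = 0  ✓
4 ≤ 5 ≤ 6 (triangle on l)  ✓
L = 1 + 5 + 5 = 11 (odd)  ✗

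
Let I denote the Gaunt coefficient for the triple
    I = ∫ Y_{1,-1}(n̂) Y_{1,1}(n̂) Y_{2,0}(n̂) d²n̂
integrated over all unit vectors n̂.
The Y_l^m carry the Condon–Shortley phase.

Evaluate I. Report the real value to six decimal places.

0.126157

m-sum 0 ✓  L=4 even ✓  0≤2≤2 ✓
Π(2lᵢ+1) = 3×3×5 = 45
triangle coeff Δ(1,1,2) = 1/30
Σ_t [0,0]: t=0:+1/1 = 1/1
(3j)²=2/15 [(1 1 2; 0 0 0)], sign=+1
Σ_t [0,0]: t=0:+1/4 = 1/4
(3j)²=1/30 [(1 1 2; -1 1 0)], sign=+1
⇒ 4πI² = 1/5
I = (+1)√(1/5/(4π)) = 0.12615663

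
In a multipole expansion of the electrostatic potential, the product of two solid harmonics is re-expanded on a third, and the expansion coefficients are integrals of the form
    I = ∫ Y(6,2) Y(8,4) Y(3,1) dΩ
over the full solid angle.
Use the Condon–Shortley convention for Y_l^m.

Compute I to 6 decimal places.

0.000000

m-sum = 2 + 4 + 1 = 7 ≠ 0 ⇒ I = 0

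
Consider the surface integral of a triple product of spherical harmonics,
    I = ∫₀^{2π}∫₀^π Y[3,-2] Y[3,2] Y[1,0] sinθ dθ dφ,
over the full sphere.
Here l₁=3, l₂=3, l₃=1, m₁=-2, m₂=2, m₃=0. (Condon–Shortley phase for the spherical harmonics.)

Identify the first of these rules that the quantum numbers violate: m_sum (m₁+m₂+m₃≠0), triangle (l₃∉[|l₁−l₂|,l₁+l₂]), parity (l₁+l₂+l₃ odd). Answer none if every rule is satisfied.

parity

m₁+m₂+m₃ = -2 + 2 + 0 = 0  ✓
triangle: |3−3|=0 ≤ l₃=1 ≤ 3+3=6  ✓
parity: l₁+l₂+l₃ = 7 is odd  ✗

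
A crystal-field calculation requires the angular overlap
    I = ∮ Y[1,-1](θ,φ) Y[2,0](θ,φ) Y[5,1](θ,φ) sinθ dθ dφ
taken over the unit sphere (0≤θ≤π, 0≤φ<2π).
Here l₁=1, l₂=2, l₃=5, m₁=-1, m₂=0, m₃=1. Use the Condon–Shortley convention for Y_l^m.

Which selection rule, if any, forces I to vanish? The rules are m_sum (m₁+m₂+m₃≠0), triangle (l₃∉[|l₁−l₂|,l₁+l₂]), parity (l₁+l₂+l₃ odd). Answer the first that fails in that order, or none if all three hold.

triangle

m₁+m₂+m₃ = -1 + 0 + 1 = 0  ✓
triangle: |1−2|=1 ≤ l₃=5 ≤ 1+2=3  ✗
parity: l₁+l₂+l₃ = 8 is even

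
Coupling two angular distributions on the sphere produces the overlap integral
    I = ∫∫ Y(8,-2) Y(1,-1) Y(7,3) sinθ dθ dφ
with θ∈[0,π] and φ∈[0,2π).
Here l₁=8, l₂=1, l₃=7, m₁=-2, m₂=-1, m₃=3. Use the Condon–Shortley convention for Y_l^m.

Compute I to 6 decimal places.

0.118504

m-sum 0 ✓  L=16 even ✓  7≤7≤9 ✓
Π(2lᵢ+1) = 17×3×15 = 765
triangle coeff Δ(8,1,7) = 1/2040
Σ_t [1,1]: t=1:−1/25401600 = -1/25401600
(3j)²=8/255 [(8 1 7; 0 0 0)], sign=+1
Σ_t [0,0]: t=0:+1/174182400 = 1/174182400
(3j)²=1/136 [(8 1 7; -2 -1 3)], sign=+1
⇒ 4πI² = 3/17
I = (+1)√(3/17/(4π)) = 0.11850352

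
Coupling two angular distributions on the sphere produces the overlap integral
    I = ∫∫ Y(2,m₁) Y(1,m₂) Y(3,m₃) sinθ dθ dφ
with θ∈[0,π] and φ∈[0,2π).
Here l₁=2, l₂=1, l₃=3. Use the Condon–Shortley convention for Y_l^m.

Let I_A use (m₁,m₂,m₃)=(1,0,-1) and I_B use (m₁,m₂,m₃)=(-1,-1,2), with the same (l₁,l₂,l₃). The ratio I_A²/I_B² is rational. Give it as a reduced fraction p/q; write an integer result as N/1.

4/5

l's match ⇒ only the (l;m) 3-j factors differ between A and B.
A: triangle coeff Δ(2,1,3) = 1/105; Σ_t [0,0]: t=0:+1/6 = 1/6; (3j)²=8/105 [(2 1 3; 1 0 -1)], sign=+1
B: triangle coeff Δ(2,1,3) = 1/105; Σ_t [0,0]: t=0:+1/12 = 1/12; (3j)²=2/21 [(2 1 3; -1 -1 2)], sign=-1
I_A²/I_B² = (8/105)/(2/21) = 4/5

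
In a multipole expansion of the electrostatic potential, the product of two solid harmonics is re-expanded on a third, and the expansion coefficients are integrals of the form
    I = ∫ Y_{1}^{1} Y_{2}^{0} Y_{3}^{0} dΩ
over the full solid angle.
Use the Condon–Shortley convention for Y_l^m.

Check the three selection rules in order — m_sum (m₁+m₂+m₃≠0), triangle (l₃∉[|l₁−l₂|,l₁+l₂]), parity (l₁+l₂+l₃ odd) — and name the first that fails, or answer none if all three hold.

m₁+m₂+m₃ = 1 + 0 + 0 = 1  ✗
triangle: |1−2|=1 ≤ l₃=3 ≤ 1+2=3
parity: l₁+l₂+l₃ = 6 is even

m_sum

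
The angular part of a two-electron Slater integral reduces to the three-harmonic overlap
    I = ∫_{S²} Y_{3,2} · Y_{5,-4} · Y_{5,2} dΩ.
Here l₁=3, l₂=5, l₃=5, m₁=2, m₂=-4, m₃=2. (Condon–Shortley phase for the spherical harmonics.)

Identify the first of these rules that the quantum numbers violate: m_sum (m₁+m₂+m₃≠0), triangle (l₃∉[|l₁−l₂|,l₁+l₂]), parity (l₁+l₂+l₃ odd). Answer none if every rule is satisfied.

azimuthal sum: 2 − 4 + 2 = 0  ✓
2 ≤ 5 ≤ 8 (triangle on l)  ✓
L = 3 + 5 + 5 = 13 (odd)  ✗

parity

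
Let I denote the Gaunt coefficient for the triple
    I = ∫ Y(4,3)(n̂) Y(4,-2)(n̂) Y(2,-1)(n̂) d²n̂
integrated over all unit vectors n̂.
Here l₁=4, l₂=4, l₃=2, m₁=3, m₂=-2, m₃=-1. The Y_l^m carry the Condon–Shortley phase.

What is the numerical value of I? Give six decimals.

-0.187702

m-sum 0 ✓  L=10 even ✓  0≤2≤8 ✓
Π(2lᵢ+1) = 9×9×5 = 405
triangle coeff Δ(4,4,2) = 1/13860
Σ_t [2,4]: t=2:+1/192 t=3:−1/36 t=4:+1/192 = -5/288
(3j)²=20/693 [(4 4 2; 0 0 0)], sign=-1
Σ_t [0,1]: t=0:+1/1440 t=1:−1/240 = -1/288
(3j)²=5/132 [(4 4 2; 3 -2 -1)], sign=+1
⇒ 4πI² = 375/847
I = (-1)√(375/847/(4π)) = -0.18770204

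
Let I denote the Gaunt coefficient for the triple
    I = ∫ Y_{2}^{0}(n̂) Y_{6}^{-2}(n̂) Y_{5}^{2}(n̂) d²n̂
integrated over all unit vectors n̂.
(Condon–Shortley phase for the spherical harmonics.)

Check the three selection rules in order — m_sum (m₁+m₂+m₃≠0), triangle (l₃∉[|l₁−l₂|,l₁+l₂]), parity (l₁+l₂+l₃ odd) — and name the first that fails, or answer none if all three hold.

m₁+m₂+m₃ = 0 − 2 + 2 = 0  ✓
triangle: |2−6|=4 ≤ l₃=5 ≤ 2+6=8  ✓
parity: l₁+l₂+l₃ = 13 is odd  ✗

parity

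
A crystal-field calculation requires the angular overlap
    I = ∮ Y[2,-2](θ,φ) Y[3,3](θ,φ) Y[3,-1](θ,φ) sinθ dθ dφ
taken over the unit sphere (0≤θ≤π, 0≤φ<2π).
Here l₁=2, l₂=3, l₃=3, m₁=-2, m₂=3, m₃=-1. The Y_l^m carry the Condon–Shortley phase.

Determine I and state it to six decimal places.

m-sum 0 ✓  L=8 even ✓  1≤3≤5 ✓
Π(2lᵢ+1) = 5×7×7 = 245
triangle coeff Δ(2,3,3) = 1/3780
Σ_t [0,2]: t=0:+1/24 t=1:−1/4 t=2:+1/24 = -1/6
(3j)²=4/105 [(2 3 3; 0 0 0)], sign=+1
Σ_t [2,2]: t=2:+1/96 = 1/96
(3j)²=1/42 [(2 3 3; -2 3 -1)], sign=+1
⇒ 4πI² = 2/9
I = (+1)√(2/9/(4π)) = 0.13298076

0.132981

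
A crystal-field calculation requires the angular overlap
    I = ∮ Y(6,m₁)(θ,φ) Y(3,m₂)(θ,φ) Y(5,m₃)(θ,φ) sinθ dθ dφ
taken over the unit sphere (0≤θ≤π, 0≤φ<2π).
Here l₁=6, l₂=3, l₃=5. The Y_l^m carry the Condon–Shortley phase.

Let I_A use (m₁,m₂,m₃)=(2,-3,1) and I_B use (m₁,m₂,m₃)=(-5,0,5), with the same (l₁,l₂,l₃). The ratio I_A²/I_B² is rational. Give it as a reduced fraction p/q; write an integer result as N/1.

70/99

Shared (l₁,l₂,l₃)=(6,3,5): N and (l;000)² cancel in I_A²/I_B².
A: Δ = 4!·8!·2!/15! = 1/675675; Racah Σ t=0..0: t=0:+1/27648 = 1/27648; ⇒ 3j(6 3 5; 2 -3 1)² = 10/429, sgn +1
B: Δ = 4!·8!·2!/15! = 1/675675; Racah Σ t=3..3: t=3:−1/483840 = -1/483840; ⇒ 3j(6 3 5; -5 0 5)² = 3/91, sgn -1
I_A²/I_B² = (10/429)/(3/91) = 70/99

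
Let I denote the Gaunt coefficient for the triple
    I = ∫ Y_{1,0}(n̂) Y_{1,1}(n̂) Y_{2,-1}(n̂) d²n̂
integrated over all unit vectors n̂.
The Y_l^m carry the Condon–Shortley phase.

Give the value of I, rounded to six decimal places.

Checks pass: Σm=0; 4 even; l₃=2∈[0,2].
(2·1+1)(2·1+1)(2·2+1) = 45
Δ: 0! 2! 2! / 5! → 1/30
sum: t=0:+1/1 = 1/1
3j²(1 1 2; 0 0 0) = Δ·Π!·Σ² = 2/15  (sign +1)
sum: t=0:+1/2 = 1/2
3j²(1 1 2; 0 1 -1) = Δ·Π!·Σ² = 1/10  (sign -1)
combine: 4πI² = 45·2/15·1/10 = 3/5
take √, sign -1: I = -0.21850969

-0.218510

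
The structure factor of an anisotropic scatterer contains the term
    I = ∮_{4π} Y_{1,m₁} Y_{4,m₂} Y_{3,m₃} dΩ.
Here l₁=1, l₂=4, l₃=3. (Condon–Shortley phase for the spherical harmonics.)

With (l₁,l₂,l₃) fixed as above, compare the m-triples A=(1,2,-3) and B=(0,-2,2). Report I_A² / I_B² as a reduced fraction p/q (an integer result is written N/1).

1/12

l's match ⇒ only the (l;m) 3-j factors differ between A and B.
A: triangle coeff Δ(1,4,3) = 1/252; Σ_t [0,0]: t=0:+1/1440 = 1/1440; (3j)²=1/252 [(1 4 3; 1 2 -3)], sign=+1
B: triangle coeff Δ(1,4,3) = 1/252; Σ_t [1,1]: t=1:−1/120 = -1/120; (3j)²=1/21 [(1 4 3; 0 -2 2)], sign=+1
I_A²/I_B² = (1/252)/(1/21) = 1/12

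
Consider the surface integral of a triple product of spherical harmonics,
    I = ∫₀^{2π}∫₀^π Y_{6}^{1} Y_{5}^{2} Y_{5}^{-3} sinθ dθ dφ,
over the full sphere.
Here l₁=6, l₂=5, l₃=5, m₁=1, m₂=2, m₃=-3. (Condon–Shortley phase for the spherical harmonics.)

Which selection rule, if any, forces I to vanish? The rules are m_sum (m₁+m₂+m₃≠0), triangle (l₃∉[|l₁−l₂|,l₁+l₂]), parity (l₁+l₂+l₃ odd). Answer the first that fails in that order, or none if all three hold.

none

m₁+m₂+m₃ = 1 + 2 − 3 = 0  ✓
triangle: |6−5|=1 ≤ l₃=5 ≤ 6+5=11  ✓
parity: l₁+l₂+l₃ = 16 is even  ✓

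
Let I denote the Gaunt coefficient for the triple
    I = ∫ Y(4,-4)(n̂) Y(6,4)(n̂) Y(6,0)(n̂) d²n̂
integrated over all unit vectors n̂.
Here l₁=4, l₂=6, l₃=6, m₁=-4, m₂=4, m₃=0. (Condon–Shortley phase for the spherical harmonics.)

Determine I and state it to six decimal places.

Rules hold: Σm=0, L=16 even, 2≤6≤10.
N = 9·13·13 = 1521
Δ = 4!·4!·8!/17! = 1/15315300
Racah Σ t=0..4: t=0:+1/829440 t=1:−1/25920 t=2:+1/9216 t=3:−1/25920 t=4:+1/829440 = 7/207360
⇒ 3j(4 6 6; 0 0 0)² = 28/2431, sgn +1
Racah Σ t=4..4: t=4:+1/829440 = 1/829440
⇒ 3j(4 6 6; -4 4 0)² = 35/2431, sgn +1
4πI² = N·(3j₀)²·(3jₘ)² = 8820/34969
I = +1·√(0.252223/4π) = 0.14167322

0.141673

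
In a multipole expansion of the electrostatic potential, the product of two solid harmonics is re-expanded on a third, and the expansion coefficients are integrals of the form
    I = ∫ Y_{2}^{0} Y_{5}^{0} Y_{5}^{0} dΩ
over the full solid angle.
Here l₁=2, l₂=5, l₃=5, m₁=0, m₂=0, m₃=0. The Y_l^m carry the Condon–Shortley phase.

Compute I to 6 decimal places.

m-sum 0 ✓  L=12 even ✓  3≤5≤7 ✓
Π(2lᵢ+1) = 5×11×11 = 605
triangle coeff Δ(2,5,5) = 1/38610
Σ_t [0,2]: t=0:+1/2880 t=1:−1/576 t=2:+1/2880 = -1/960
(3j)²=10/429 [(2 5 5; 0 0 0)], sign=+1
(m-triple is (0,0,0) — same symbol as above.)
⇒ 4πI² = 500/1521
I = (+1)√(500/1521/(4π)) = 0.16173926

0.161739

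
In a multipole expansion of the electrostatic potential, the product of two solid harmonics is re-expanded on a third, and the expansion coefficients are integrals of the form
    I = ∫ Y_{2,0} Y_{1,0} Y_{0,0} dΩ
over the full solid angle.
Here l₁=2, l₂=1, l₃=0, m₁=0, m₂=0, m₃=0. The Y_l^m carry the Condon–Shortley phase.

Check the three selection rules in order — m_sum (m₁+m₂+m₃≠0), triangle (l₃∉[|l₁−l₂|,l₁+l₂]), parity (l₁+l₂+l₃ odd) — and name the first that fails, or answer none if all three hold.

m₁+m₂+m₃ = 0 + 0 + 0 = 0  ✓
triangle: |2−1|=1 ≤ l₃=0 ≤ 2+1=3  ✗
parity: l₁+l₂+l₃ = 3 is odd

triangle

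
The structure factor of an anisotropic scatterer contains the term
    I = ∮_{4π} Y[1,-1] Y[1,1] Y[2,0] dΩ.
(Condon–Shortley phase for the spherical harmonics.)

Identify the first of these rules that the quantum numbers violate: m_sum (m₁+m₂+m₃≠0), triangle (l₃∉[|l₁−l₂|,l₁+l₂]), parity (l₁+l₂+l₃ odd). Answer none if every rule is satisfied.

Σmᵢ = 0  ✓
l₃∈[|l₁−l₂|,l₁+l₂]=[0,2], have l₃=2  ✓
Σlᵢ = 4 ⇒ even  ✓

none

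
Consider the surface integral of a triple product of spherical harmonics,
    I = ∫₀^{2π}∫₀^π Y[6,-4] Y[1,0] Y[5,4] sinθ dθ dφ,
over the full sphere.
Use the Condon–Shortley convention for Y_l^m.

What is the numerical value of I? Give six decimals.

m-sum 0 ✓  L=12 even ✓  5≤5≤7 ✓
Π(2lᵢ+1) = 13×3×11 = 429
triangle coeff Δ(6,1,5) = 1/858
Σ_t [1,1]: t=1:−1/14400 = -1/14400
(3j)²=6/143 [(6 1 5; 0 0 0)], sign=+1
Σ_t [1,1]: t=1:−1/362880 = -1/362880
(3j)²=10/429 [(6 1 5; -4 0 4)], sign=+1
⇒ 4πI² = 60/143
I = (+1)√(60/143/(4π)) = 0.18272698

0.182727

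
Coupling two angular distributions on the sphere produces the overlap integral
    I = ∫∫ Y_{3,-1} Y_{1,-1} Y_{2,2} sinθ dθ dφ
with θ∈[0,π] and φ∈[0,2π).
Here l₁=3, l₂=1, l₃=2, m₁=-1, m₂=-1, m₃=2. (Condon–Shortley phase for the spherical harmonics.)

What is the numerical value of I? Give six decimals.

-0.082589

m-sum 0 ✓  L=6 even ✓  2≤2≤4 ✓
Π(2lᵢ+1) = 7×3×5 = 105
triangle coeff Δ(3,1,2) = 1/105
Σ_t [1,1]: t=1:−1/4 = -1/4
(3j)²=3/35 [(3 1 2; 0 0 0)], sign=-1
Σ_t [0,0]: t=0:+1/48 = 1/48
(3j)²=1/105 [(3 1 2; -1 -1 2)], sign=+1
⇒ 4πI² = 3/35
I = (-1)√(3/35/(4π)) = -0.08258890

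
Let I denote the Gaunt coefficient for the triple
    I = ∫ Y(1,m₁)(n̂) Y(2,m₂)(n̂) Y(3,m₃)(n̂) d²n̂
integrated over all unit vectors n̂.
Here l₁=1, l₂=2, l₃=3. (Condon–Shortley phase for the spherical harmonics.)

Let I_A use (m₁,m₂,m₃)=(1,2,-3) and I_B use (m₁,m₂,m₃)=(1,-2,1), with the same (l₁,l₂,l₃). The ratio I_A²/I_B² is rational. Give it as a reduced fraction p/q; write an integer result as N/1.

Same 1,2,3: normalisation and zero-m 3j drop out of the ratio.
A: Δ: 0! 2! 4! / 7! → 1/105; sum: t=0:+1/48 = 1/48; 3j²(1 2 3; 1 2 -3) = Δ·Π!·Σ² = 1/7  (sign +1)
B: Δ: 0! 2! 4! / 7! → 1/105; sum: t=0:+1/48 = 1/48; 3j²(1 2 3; 1 -2 1) = Δ·Π!·Σ² = 1/105  (sign +1)
I_A²/I_B² = (1/7)/(1/105) = 15/1

15/1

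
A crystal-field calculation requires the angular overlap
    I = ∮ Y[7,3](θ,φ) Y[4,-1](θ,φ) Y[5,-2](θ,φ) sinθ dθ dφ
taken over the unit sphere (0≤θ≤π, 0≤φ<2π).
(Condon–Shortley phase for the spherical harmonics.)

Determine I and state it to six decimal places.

-0.128189

m-sum 0 ✓  L=16 even ✓  3≤5≤11 ✓
Π(2lᵢ+1) = 15×9×11 = 1485
triangle coeff Δ(7,4,5) = 1/6126120
Σ_t [2,4]: t=2:+1/69120 t=3:−1/20736 t=4:+1/69120 = -1/51840
(3j)²=280/21879 [(7 4 5; 0 0 0)], sign=+1
Σ_t [1,3]: t=1:−1/172800 t=2:+1/69120 t=3:−1/362880 = 43/7257600
(3j)²=1849/170170 [(7 4 5; 3 -1 -2)], sign=-1
⇒ 4πI² = 110940/537251
I = (-1)√(110940/537251/(4π)) = -0.12818893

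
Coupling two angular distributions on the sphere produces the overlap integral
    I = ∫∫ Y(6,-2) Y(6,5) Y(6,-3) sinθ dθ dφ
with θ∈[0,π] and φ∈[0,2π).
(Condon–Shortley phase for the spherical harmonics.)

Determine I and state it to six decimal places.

-0.050240

m-sum 0 ✓  L=18 even ✓  0≤6≤12 ✓
Π(2lᵢ+1) = 13×13×13 = 2197
triangle coeff Δ(6,6,6) = 1/325909584
Σ_t [0,6]: t=0:+1/373248000 t=1:−1/1728000 t=2:+1/110592 t=3:−1/46656 t=4:+1/110592 t=5:−1/1728000 t=6:+1/373248000 = -7/1555200
(3j)²=400/46189 [(6 6 6; 0 0 0)], sign=-1
Σ_t [5,6]: t=5:−1/3110400 t=6:+1/4147200 = -1/12441600
(3j)²=7/4199 [(6 6 6; -2 5 -3)], sign=+1
⇒ 4πI² = 36400/1147619
I = (-1)√(36400/1147619/(4π)) = -0.05023968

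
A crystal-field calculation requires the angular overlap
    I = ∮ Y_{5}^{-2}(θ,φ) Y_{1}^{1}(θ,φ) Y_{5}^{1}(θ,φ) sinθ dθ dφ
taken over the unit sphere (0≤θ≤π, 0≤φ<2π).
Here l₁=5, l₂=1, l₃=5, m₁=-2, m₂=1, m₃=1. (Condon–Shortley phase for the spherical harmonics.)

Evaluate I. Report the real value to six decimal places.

0.000000

L=11 odd ⇒ parity kills the (l;000) factor ⇒ I = 0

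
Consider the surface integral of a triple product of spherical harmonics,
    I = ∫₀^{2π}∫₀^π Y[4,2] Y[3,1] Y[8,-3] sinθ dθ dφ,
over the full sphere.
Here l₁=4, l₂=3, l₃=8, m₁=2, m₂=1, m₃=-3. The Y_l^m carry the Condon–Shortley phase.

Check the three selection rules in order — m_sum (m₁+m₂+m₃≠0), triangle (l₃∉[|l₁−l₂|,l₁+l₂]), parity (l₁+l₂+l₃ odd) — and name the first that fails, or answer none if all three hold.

triangle

m₁+m₂+m₃ = 2 + 1 − 3 = 0  ✓
triangle: |4−3|=1 ≤ l₃=8 ≤ 4+3=7  ✗
parity: l₁+l₂+l₃ = 15 is odd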